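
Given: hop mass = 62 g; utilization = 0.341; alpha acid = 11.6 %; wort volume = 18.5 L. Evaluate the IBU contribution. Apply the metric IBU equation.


IBU = (α/100)·mass·U·1000 / V
IBU = (11.6/100)·62·0.341·1000 / 18.5

132.5661 IBU


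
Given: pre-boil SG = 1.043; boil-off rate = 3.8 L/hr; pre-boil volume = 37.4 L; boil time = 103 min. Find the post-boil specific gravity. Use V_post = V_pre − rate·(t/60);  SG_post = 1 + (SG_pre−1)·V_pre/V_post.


V_post = 37.4 − 3.8·(103/60) = 30.8767
SG_post = 1 + (1.043 − 1)·37.4/30.8767

1.0521


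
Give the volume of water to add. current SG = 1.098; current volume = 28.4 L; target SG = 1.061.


V_water = V·((SG_curr − 1)/(SG_target − 1) − 1)
V_water = 28.4·((1.098 − 1)/(1.061 − 1) − 1)

17.2262 L


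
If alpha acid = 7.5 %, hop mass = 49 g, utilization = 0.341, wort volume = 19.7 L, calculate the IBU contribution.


IBU = (α/100)·mass·U·1000 / V
IBU = (7.5/100)·49·0.341·1000 / 19.7

63.6129 IBU


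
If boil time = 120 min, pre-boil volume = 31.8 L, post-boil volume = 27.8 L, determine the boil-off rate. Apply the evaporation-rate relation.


rate = (V_pre − V_post) / (t_min/60)
rate = (31.8 − 27.8) / (120/60)

2.0000 L/hr


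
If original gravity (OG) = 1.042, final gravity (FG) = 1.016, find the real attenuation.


AA = (OG−FG)/(OG−1)·100;  RA = AA·0.8192
AA = (1.042 − 1.016)/(1.042 − 1)·100 = 61.9048
RA = 61.9048·0.8192

50.7124 %


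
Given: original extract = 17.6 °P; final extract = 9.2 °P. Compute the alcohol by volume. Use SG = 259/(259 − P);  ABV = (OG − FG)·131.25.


OG = 259/(259 − 17.6) = 1.0729
FG = 259/(259 − 9.2) = 1.0368
ABV = (1.0729 − 1.0368)·131.25

4.7353 % ABV


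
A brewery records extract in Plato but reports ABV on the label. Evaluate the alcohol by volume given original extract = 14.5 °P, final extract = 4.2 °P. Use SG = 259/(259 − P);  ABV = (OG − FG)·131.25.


OG = 259/(259 − 14.5) = 1.0593
FG = 259/(259 − 4.2) = 1.0165
ABV = (1.0593 − 1.0165)·131.25

5.6203 % ABV


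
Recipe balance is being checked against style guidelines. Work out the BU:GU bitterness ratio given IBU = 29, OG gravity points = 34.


BU:GU = IBU / OG_points
BU:GU = 29 / 34

0.8529


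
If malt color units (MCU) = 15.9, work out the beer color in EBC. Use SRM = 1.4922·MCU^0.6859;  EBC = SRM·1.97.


SRM = 1.4922·15.9^0.6859 = 9.9510
EBC = 9.9510·1.97

19.6034 EBC


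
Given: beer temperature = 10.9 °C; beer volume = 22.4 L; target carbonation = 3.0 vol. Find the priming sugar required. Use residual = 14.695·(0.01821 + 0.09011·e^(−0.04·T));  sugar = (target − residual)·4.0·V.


residual = 14.695·(0.01821 + 0.09011·e^(−0.04·10.9)) = 1.1238
sugar = (3.0 − 1.1238)·4.0·22.4

168.1052 g


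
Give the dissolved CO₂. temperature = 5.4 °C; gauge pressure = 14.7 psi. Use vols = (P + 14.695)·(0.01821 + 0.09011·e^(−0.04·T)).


vols = (14.7 + 14.695)·(0.01821 + 0.09011·e^(−0.04·5.4))

2.6695 volumes


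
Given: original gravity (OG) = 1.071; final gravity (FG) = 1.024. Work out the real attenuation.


AA = (OG−FG)/(OG−1)·100;  RA = AA·0.8192
AA = (1.071 − 1.024)/(1.071 − 1)·100 = 66.1972
RA = 66.1972·0.8192

54.2287 %


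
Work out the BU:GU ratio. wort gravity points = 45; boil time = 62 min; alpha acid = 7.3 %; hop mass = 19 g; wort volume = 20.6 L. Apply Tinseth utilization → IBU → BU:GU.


U = 1.65·0.000125^(GP/1000)·(1−e^(−0.04t))/4.15;  IBU = (α/100)·m·U·1000/V;  BU:GU = IBU/GP
U = 1.65·0.000125^(45/1000)·(1−e^(−0.04·62))/4.15 = 0.2431
IBU = (7.3/100)·19·0.2431·1000/20.6 = 16.3690
BU:GU = 16.3690/45

0.3638


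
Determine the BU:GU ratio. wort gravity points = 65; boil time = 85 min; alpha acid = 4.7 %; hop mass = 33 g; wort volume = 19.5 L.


U = 1.65·0.000125^(GP/1000)·(1−e^(−0.04t))/4.15;  IBU = (α/100)·m·U·1000/V;  BU:GU = IBU/GP
U = 1.65·0.000125^(65/1000)·(1−e^(−0.04·85))/4.15 = 0.2143
IBU = (4.7/100)·33·0.2143·1000/19.5 = 17.0440
BU:GU = 17.0440/65

0.2622


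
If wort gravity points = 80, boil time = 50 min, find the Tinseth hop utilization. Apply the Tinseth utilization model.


U = 1.65·0.000125^(GP/1000) · (1 − e^(−0.04·t))/4.15
bigness = 1.65·0.000125^(80/1000) = 0.8040
boil_factor = (1 − e^(−0.04·50))/4.15 = 0.2084
U = 0.8040 · 0.2084

0.1675


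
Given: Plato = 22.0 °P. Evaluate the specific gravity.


SG = 259/(259 − P)
SG = 259/(259 − 22.0)

1.0928


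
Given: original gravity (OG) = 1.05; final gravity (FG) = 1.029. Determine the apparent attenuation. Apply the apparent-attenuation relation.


AA = (OG − FG)/(OG − 1) · 100
AA = (1.05 − 1.029)/(1.05 − 1) · 100

42.0000 %


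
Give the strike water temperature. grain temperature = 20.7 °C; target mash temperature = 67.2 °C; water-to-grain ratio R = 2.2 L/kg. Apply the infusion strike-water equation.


T_strike = (0.41/R)·(T_mash − T_grain) + T_mash
T_strike = (0.41/2.2)·(67.2 − 20.7) + 67.2

75.8659 °C


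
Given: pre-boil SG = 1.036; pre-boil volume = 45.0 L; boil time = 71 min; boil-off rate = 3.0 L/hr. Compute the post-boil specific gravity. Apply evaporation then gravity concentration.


V_post = V_pre − rate·(t/60);  SG_post = 1 + (SG_pre−1)·V_pre/V_post
V_post = 45.0 − 3.0·(71/60) = 41.4500
SG_post = 1 + (1.036 − 1)·45.0/41.4500

1.0391


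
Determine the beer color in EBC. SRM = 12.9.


EBC = SRM · 1.97
EBC = 12.9 · 1.97

25.4130 EBC


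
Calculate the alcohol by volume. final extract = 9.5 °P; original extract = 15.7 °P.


SG = 259/(259 − P);  ABV = (OG − FG)·131.25
OG = 259/(259 − 15.7) = 1.0645
FG = 259/(259 − 9.5) = 1.0381
ABV = (1.0645 − 1.0381)·131.25

3.4720 % ABV


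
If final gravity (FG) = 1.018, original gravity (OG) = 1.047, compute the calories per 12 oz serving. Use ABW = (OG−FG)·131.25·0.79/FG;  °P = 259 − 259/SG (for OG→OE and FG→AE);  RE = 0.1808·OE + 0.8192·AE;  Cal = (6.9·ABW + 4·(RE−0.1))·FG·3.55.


ABW = (1.047 − 1.018)·131.25·0.79/1.018 = 2.9538
OE = 259 − 259/1.047 = 11.6266 °P
AE = 259 − 259/1.018 = 4.5796 °P
RE = 0.1808·11.6266 + 0.8192·4.5796 = 5.8537 °P
Cal = (6.9·2.9538 + 4·(5.8537−0.1))·1.018·3.55

156.8276 kcal


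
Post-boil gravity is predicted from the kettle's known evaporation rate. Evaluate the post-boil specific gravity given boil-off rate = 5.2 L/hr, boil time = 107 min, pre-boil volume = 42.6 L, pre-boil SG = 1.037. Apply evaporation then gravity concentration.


V_post = V_pre − rate·(t/60);  SG_post = 1 + (SG_pre−1)·V_pre/V_post
V_post = 42.6 − 5.2·(107/60) = 33.3267
SG_post = 1 + (1.037 − 1)·42.6/33.3267

1.0473


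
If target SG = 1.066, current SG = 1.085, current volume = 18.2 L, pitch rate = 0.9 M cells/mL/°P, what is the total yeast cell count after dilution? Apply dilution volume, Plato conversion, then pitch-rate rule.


V_w = V·((SG_c−1)/(SG_t−1)−1);  °P = 259 − 259/SG_t;  cells = rate·(V+V_w)·°P
V_w = 18.2·((1.085−1)/(1.066−1)−1) = 5.2394
V_final = 18.2 + 5.2394 = 23.4394
°P = 259 − 259/1.066 = 16.0356
cells = 0.9·23.4394·16.0356

338.2793 billion cells


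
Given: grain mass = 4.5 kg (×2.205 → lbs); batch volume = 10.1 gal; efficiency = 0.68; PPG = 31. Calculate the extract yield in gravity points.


points = lbs × PPG × eff / vol
lbs = 4.5 × 2.205 = 9.9225
points = 9.9225 × 31 × 0.68 / 10.1

20.7095 points


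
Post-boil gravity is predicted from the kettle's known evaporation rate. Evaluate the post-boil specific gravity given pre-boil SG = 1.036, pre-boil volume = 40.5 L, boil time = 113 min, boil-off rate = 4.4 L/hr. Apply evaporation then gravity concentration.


V_post = V_pre − rate·(t/60);  SG_post = 1 + (SG_pre−1)·V_pre/V_post
V_post = 40.5 − 4.4·(113/60) = 32.2133
SG_post = 1 + (1.036 − 1)·40.5/32.2133

1.0453


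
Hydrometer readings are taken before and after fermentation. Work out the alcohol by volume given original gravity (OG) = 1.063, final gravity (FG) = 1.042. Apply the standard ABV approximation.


ABV = (OG − FG) · 131.25
ABV = (1.063 − 1.042) · 131.25

2.7562 % ABV


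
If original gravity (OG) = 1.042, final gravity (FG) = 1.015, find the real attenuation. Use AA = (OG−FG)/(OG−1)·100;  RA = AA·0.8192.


AA = (1.042 − 1.015)/(1.042 − 1)·100 = 64.2857
RA = 64.2857·0.8192

52.6629 %


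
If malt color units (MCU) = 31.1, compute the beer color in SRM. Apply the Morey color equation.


SRM = 1.4922 · MCU^0.6859
SRM = 1.4922 · 31.1^0.6859

15.7656 SRM


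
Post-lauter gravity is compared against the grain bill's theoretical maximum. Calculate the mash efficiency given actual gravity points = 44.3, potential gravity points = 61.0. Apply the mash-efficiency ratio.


efficiency = actual / potential × 100
efficiency = 44.3 / 61.0 × 100

72.6230 %


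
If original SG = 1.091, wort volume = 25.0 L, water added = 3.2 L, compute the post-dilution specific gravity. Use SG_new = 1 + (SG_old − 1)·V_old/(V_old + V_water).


pts = (1.091 − 1)·1000·25.0/(25.0 + 3.2) = 80.6738
SG_new = 1 + 80.6738/1000

1.0807


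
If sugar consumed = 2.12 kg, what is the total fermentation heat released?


Q = m_sugar · 590 kJ/kg
Q = 2.12 · 590

1250.8000 kJ


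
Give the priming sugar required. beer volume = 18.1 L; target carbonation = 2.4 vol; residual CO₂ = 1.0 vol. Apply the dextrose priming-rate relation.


sugar = (target − residual)·4.0·V
sugar = (2.4 − 1.0)·4.0·18.1

101.3600 g


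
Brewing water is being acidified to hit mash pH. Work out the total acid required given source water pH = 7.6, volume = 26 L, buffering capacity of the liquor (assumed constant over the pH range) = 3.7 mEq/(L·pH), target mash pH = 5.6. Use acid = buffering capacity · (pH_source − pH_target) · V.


acid = 3.7 · (7.6 − 5.6) · 26

192.4000 mEq


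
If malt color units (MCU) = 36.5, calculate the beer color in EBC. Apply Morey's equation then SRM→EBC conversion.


SRM = 1.4922·MCU^0.6859;  EBC = SRM·1.97
SRM = 1.4922·36.5^0.6859 = 17.5956
EBC = 17.5956·1.97

34.6633 EBC


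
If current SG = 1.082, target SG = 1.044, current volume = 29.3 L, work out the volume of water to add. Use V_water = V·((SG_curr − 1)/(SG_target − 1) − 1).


V_water = 29.3·((1.082 − 1)/(1.044 − 1) − 1)

25.3045 L


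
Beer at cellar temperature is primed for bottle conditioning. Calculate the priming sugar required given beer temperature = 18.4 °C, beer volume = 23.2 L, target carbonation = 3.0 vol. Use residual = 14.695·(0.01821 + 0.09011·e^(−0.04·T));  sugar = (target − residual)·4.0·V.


residual = 14.695·(0.01821 + 0.09011·e^(−0.04·18.4)) = 0.9019
sugar = (3.0 − 0.9019)·4.0·23.2

194.7031 g


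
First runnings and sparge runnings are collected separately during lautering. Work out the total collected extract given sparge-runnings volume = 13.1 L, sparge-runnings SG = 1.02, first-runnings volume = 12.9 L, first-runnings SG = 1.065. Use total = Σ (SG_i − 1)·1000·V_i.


first = (1.065 − 1)·1000·12.9 = 838.5000
sparge = (1.02 − 1)·1000·13.1 = 262.0000
total = 838.5000 + 262.0000

1100.5000 gravity·L


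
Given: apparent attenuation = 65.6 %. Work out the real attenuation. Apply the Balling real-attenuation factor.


RA = AA · 0.8192
RA = 65.6 · 0.8192

53.7395 %


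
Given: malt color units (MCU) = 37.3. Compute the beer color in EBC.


SRM = 1.4922·MCU^0.6859;  EBC = SRM·1.97
SRM = 1.4922·37.3^0.6859 = 17.8592
EBC = 17.8592·1.97

35.1826 EBC


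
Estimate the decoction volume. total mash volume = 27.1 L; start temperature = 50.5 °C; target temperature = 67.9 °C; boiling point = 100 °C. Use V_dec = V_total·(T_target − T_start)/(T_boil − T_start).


V_dec = 27.1·(67.9 − 50.5)/(100 − 50.5)

9.5261 L


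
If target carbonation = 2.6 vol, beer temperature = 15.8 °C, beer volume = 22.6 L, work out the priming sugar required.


residual = 14.695·(0.01821 + 0.09011·e^(−0.04·T));  sugar = (target − residual)·4.0·V
residual = 14.695·(0.01821 + 0.09011·e^(−0.04·15.8)) = 0.9714
sugar = (2.6 − 0.9714)·4.0·22.6

147.2230 g


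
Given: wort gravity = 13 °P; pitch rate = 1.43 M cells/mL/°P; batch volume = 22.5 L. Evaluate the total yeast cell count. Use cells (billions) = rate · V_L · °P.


cells = 1.43 · 22.5 · 13

418.2750 billion cells


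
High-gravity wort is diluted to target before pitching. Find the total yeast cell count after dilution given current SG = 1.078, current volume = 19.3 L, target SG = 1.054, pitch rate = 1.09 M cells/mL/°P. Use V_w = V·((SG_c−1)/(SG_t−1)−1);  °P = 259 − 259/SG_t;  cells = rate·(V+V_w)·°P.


V_w = 19.3·((1.078−1)/(1.054−1)−1) = 8.5778
V_final = 19.3 + 8.5778 = 27.8778
°P = 259 − 259/1.054 = 13.2694
cells = 1.09·27.8778·13.2694

403.2158 billion cells


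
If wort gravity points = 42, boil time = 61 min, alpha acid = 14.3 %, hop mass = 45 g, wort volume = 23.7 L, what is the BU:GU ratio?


U = 1.65·0.000125^(GP/1000)·(1−e^(−0.04t))/4.15;  IBU = (α/100)·m·U·1000/V;  BU:GU = IBU/GP
U = 1.65·0.000125^(42/1000)·(1−e^(−0.04·61))/4.15 = 0.2488
IBU = (14.3/100)·45·0.2488·1000/23.7 = 67.5617
BU:GU = 67.5617/42

1.6086


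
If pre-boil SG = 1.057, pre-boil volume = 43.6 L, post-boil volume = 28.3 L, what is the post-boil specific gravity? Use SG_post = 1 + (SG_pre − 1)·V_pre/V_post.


pts_pre = (1.057 − 1)·1000 = 57.0000
pts_post = 57.0000·43.6/28.3 = 87.8163
SG_post = 1 + 87.8163/1000

1.0878


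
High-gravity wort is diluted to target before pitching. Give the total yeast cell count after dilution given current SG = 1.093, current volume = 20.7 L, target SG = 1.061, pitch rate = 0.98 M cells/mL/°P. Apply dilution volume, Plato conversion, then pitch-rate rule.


V_w = V·((SG_c−1)/(SG_t−1)−1);  °P = 259 − 259/SG_t;  cells = rate·(V+V_w)·°P
V_w = 20.7·((1.093−1)/(1.061−1)−1) = 10.8590
V_final = 20.7 + 10.8590 = 31.5590
°P = 259 − 259/1.061 = 14.8907
cells = 0.98·31.5590·14.8907

460.5362 billion cells


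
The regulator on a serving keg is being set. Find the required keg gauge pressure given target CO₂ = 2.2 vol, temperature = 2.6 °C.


psi = vols/(0.01821 + 0.09011·e^(−0.04·T)) − 14.695
psi = 2.2/(0.01821 + 0.09011·e^(−0.04·2.6)) − 14.695

7.4335 psi


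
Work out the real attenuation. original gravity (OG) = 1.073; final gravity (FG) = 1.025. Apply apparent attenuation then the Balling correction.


AA = (OG−FG)/(OG−1)·100;  RA = AA·0.8192
AA = (1.073 − 1.025)/(1.073 − 1)·100 = 65.7534
RA = 65.7534·0.8192

53.8652 %


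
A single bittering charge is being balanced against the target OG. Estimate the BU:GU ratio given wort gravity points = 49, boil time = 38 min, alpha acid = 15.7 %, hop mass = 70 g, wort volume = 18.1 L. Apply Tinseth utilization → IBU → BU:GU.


U = 1.65·0.000125^(GP/1000)·(1−e^(−0.04t))/4.15;  IBU = (α/100)·m·U·1000/V;  BU:GU = IBU/GP
U = 1.65·0.000125^(49/1000)·(1−e^(−0.04·38))/4.15 = 0.2000
IBU = (15.7/100)·70·0.2000·1000/18.1 = 121.4269
BU:GU = 121.4269/49

2.4781


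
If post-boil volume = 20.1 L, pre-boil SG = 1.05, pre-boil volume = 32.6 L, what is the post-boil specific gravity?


SG_post = 1 + (SG_pre − 1)·V_pre/V_post
pts_pre = (1.05 − 1)·1000 = 50.0000
pts_post = 50.0000·32.6/20.1 = 81.0945
SG_post = 1 + 81.0945/1000

1.0811


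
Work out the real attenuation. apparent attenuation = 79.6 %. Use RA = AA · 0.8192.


RA = 79.6 · 0.8192

65.2083 %


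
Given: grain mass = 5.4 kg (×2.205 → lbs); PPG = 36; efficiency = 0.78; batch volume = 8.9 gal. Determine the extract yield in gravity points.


points = lbs × PPG × eff / vol
lbs = 5.4 × 2.205 = 11.9070
points = 11.9070 × 36 × 0.78 / 8.9

37.5673 points


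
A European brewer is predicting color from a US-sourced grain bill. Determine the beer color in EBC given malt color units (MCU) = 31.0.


SRM = 1.4922·MCU^0.6859;  EBC = SRM·1.97
SRM = 1.4922·31.0^0.6859 = 15.7308
EBC = 15.7308·1.97

30.9898 EBC


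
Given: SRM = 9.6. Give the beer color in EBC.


EBC = SRM · 1.97
EBC = 9.6 · 1.97

18.9120 EBC


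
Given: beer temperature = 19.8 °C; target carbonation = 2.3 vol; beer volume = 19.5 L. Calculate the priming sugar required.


residual = 14.695·(0.01821 + 0.09011·e^(−0.04·T));  sugar = (target − residual)·4.0·V
residual = 14.695·(0.01821 + 0.09011·e^(−0.04·19.8)) = 0.8674
sugar = (2.3 − 0.8674)·4.0·19.5

111.7458 g


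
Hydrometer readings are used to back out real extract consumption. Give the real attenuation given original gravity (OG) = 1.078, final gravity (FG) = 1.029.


AA = (OG−FG)/(OG−1)·100;  RA = AA·0.8192
AA = (1.078 − 1.029)/(1.078 − 1)·100 = 62.8205
RA = 62.8205·0.8192

51.4626 %


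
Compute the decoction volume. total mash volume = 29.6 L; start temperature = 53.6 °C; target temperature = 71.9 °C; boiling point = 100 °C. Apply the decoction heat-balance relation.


V_dec = V_total·(T_target − T_start)/(T_boil − T_start)
V_dec = 29.6·(71.9 − 53.6)/(100 − 53.6)

11.6741 L


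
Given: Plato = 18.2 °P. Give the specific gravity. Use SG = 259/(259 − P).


SG = 259/(259 − 18.2)

1.0756


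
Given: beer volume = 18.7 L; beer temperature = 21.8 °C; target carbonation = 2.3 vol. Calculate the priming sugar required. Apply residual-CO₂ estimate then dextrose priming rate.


residual = 14.695·(0.01821 + 0.09011·e^(−0.04·T));  sugar = (target − residual)·4.0·V
residual = 14.695·(0.01821 + 0.09011·e^(−0.04·21.8)) = 0.8212
sugar = (2.3 − 0.8212)·4.0·18.7

110.6106 g


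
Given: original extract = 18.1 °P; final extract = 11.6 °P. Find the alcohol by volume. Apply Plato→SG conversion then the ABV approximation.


SG = 259/(259 − P);  ABV = (OG − FG)·131.25
OG = 259/(259 − 18.1) = 1.0751
FG = 259/(259 − 11.6) = 1.0469
ABV = (1.0751 − 1.0469)·131.25

3.7075 % ABV


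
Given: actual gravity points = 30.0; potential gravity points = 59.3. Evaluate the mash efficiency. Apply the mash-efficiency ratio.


efficiency = actual / potential × 100
efficiency = 30.0 / 59.3 × 100

50.5902 %


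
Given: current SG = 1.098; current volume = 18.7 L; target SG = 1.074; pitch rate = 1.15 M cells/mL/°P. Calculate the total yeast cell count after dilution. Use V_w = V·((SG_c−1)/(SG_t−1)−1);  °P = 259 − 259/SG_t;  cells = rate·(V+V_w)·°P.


V_w = 18.7·((1.098−1)/(1.074−1)−1) = 6.0649
V_final = 18.7 + 6.0649 = 24.7649
°P = 259 − 259/1.074 = 17.8454
cells = 1.15·24.7649·17.8454

508.2308 billion cells


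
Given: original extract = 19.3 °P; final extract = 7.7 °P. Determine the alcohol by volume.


SG = 259/(259 − P);  ABV = (OG − FG)·131.25
OG = 259/(259 − 19.3) = 1.0805
FG = 259/(259 − 7.7) = 1.0306
ABV = (1.0805 − 1.0306)·131.25

6.5463 % ABV


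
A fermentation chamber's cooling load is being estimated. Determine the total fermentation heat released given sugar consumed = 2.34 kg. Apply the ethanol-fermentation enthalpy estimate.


Q = m_sugar · 590 kJ/kg
Q = 2.34 · 590

1380.6000 kJ


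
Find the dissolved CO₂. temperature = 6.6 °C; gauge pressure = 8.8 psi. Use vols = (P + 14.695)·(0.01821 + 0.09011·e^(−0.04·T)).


vols = (8.8 + 14.695)·(0.01821 + 0.09011·e^(−0.04·6.6))

2.0537 volumes


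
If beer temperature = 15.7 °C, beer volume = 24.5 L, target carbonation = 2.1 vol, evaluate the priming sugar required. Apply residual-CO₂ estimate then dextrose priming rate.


residual = 14.695·(0.01821 + 0.09011·e^(−0.04·T));  sugar = (target − residual)·4.0·V
residual = 14.695·(0.01821 + 0.09011·e^(−0.04·15.7)) = 0.9742
sugar = (2.1 − 0.9742)·4.0·24.5

110.3237 g


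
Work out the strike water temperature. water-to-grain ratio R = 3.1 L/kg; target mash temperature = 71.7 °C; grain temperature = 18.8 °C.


T_strike = (0.41/R)·(T_mash − T_grain) + T_mash
T_strike = (0.41/3.1)·(71.7 − 18.8) + 71.7

78.6965 °C


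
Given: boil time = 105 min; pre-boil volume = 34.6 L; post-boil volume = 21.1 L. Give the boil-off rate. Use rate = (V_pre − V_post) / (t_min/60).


rate = (34.6 − 21.1) / (105/60)

7.7143 L/hr


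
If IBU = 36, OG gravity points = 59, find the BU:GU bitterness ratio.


BU:GU = IBU / OG_points
BU:GU = 36 / 59

0.6102


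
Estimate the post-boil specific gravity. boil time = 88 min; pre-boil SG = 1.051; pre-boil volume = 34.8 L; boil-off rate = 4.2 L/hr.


V_post = V_pre − rate·(t/60);  SG_post = 1 + (SG_pre−1)·V_pre/V_post
V_post = 34.8 − 4.2·(88/60) = 28.6400
SG_post = 1 + (1.051 − 1)·34.8/28.6400

1.0620


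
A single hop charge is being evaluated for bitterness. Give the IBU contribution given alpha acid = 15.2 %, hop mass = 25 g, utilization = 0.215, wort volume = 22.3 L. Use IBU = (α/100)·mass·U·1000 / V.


IBU = (15.2/100)·25·0.215·1000 / 22.3

36.6368 IBU


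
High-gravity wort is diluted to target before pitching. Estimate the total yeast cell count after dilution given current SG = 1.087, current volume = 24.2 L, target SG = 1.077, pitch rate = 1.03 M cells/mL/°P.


V_w = V·((SG_c−1)/(SG_t−1)−1);  °P = 259 − 259/SG_t;  cells = rate·(V+V_w)·°P
V_w = 24.2·((1.087−1)/(1.077−1)−1) = 3.1429
V_final = 24.2 + 3.1429 = 27.3429
°P = 259 − 259/1.077 = 18.5172
cells = 1.03·27.3429·18.5172

521.5019 billion cells


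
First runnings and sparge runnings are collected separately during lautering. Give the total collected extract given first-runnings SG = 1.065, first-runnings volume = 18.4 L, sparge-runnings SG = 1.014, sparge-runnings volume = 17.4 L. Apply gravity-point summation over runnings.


total = Σ (SG_i − 1)·1000·V_i
first = (1.065 − 1)·1000·18.4 = 1196.0000
sparge = (1.014 − 1)·1000·17.4 = 243.6000
total = 1196.0000 + 243.6000

1439.6000 gravity·L


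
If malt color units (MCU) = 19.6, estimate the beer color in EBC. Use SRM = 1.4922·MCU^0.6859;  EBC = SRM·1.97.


SRM = 1.4922·19.6^0.6859 = 11.4864
EBC = 11.4864·1.97

22.6283 EBC


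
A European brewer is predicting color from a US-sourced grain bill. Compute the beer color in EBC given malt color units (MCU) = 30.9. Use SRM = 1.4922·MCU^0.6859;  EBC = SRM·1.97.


SRM = 1.4922·30.9^0.6859 = 15.6960
EBC = 15.6960·1.97

30.9212 EBC


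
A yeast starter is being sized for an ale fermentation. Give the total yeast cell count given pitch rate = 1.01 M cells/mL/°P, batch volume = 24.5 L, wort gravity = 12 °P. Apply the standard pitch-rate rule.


cells (billions) = rate · V_L · °P
cells = 1.01 · 24.5 · 12

296.9400 billion cells


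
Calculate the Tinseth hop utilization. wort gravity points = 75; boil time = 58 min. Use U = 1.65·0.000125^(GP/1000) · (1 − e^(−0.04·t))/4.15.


bigness = 1.65·0.000125^(75/1000) = 0.8409
boil_factor = (1 − e^(−0.04·58))/4.15 = 0.2173
U = 0.8409 · 0.2173

0.1827


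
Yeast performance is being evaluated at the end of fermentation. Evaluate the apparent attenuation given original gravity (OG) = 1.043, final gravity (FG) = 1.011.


AA = (OG − FG)/(OG − 1) · 100
AA = (1.043 − 1.011)/(1.043 − 1) · 100

74.4186 %


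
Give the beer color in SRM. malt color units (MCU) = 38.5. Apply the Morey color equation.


SRM = 1.4922 · MCU^0.6859
SRM = 1.4922 · 38.5^0.6859

18.2513 SRM


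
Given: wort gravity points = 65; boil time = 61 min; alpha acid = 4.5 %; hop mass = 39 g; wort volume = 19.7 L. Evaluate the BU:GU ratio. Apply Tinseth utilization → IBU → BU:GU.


U = 1.65·0.000125^(GP/1000)·(1−e^(−0.04t))/4.15;  IBU = (α/100)·m·U·1000/V;  BU:GU = IBU/GP
U = 1.65·0.000125^(65/1000)·(1−e^(−0.04·61))/4.15 = 0.2024
IBU = (4.5/100)·39·0.2024·1000/19.7 = 18.0277
BU:GU = 18.0277/65

0.2773


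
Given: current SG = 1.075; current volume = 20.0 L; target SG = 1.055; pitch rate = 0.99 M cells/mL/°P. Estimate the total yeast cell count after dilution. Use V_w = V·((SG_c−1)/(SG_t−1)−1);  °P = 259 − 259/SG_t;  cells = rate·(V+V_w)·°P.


V_w = 20.0·((1.075−1)/(1.055−1)−1) = 7.2727
V_final = 20.0 + 7.2727 = 27.2727
°P = 259 − 259/1.055 = 13.5024
cells = 0.99·27.2727·13.5024

364.5640 billion cells


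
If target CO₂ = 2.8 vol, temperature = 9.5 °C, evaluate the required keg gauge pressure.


psi = vols/(0.01821 + 0.09011·e^(−0.04·T)) − 14.695
psi = 2.8/(0.01821 + 0.09011·e^(−0.04·9.5)) − 14.695

20.3783 psi


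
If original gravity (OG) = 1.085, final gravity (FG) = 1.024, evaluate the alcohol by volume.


ABV = (OG − FG) · 131.25
ABV = (1.085 − 1.024) · 131.25

8.0062 % ABV


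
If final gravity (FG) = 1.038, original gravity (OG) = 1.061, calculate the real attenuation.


AA = (OG−FG)/(OG−1)·100;  RA = AA·0.8192
AA = (1.061 − 1.038)/(1.061 − 1)·100 = 37.7049
RA = 37.7049·0.8192

30.8879 %


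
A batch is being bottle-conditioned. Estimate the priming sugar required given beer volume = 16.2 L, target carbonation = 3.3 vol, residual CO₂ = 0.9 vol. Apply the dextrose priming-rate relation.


sugar = (target − residual)·4.0·V
sugar = (3.3 − 0.9)·4.0·16.2

155.5200 g


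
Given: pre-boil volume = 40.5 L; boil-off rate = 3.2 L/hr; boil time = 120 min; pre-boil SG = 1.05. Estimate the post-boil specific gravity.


V_post = V_pre − rate·(t/60);  SG_post = 1 + (SG_pre−1)·V_pre/V_post
V_post = 40.5 − 3.2·(120/60) = 34.1000
SG_post = 1 + (1.05 − 1)·40.5/34.1000

1.0594


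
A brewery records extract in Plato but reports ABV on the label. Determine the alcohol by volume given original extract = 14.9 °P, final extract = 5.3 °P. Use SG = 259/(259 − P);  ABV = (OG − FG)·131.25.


OG = 259/(259 − 14.9) = 1.0610
FG = 259/(259 − 5.3) = 1.0209
ABV = (1.0610 − 1.0209)·131.25

5.2697 % ABV


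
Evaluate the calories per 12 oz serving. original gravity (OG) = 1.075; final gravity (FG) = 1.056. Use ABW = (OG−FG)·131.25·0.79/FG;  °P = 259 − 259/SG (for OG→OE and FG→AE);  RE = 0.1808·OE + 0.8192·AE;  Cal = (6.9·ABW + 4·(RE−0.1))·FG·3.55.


ABW = (1.075 − 1.056)·131.25·0.79/1.056 = 1.8656
OE = 259 − 259/1.075 = 18.0698 °P
AE = 259 − 259/1.056 = 13.7348 °P
RE = 0.1808·18.0698 + 0.8192·13.7348 = 14.5186 °P
Cal = (6.9·1.8656 + 4·(14.5186−0.1))·1.056·3.55

264.4665 kcal


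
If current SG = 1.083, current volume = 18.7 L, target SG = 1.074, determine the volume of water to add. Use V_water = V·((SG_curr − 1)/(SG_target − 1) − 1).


V_water = 18.7·((1.083 − 1)/(1.074 − 1) − 1)

2.2743 L


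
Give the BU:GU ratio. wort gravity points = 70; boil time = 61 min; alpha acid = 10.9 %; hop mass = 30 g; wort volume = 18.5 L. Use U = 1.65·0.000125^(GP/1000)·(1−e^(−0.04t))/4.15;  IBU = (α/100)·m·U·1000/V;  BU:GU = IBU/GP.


U = 1.65·0.000125^(70/1000)·(1−e^(−0.04·61))/4.15 = 0.1935
IBU = (10.9/100)·30·0.1935·1000/18.5 = 34.1971
BU:GU = 34.1971/70

0.4885


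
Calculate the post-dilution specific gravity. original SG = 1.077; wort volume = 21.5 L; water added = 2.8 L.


SG_new = 1 + (SG_old − 1)·V_old/(V_old + V_water)
pts = (1.077 − 1)·1000·21.5/(21.5 + 2.8) = 68.1276
SG_new = 1 + 68.1276/1000

1.0681


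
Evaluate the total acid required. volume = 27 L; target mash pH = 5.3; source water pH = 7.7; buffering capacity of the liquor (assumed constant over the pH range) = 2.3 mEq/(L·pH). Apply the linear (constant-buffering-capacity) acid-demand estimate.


acid = buffering capacity · (pH_source − pH_target) · V
acid = 2.3 · (7.7 − 5.3) · 27

149.0400 mEq


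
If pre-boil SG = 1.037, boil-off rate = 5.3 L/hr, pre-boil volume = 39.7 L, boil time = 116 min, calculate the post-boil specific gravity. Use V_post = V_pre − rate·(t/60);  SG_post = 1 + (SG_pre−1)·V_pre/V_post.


V_post = 39.7 − 5.3·(116/60) = 29.4533
SG_post = 1 + (1.037 − 1)·39.7/29.4533

1.0499


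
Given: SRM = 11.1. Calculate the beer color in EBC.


EBC = SRM · 1.97
EBC = 11.1 · 1.97

21.8670 EBC


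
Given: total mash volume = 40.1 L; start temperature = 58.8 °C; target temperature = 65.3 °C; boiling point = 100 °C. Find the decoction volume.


V_dec = V_total·(T_target − T_start)/(T_boil − T_start)
V_dec = 40.1·(65.3 − 58.8)/(100 − 58.8)

6.3265 L


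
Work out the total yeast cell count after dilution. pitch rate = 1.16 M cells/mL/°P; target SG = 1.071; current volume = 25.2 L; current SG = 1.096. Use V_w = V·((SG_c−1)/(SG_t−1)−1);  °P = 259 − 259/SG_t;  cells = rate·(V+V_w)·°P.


V_w = 25.2·((1.096−1)/(1.071−1)−1) = 8.8732
V_final = 25.2 + 8.8732 = 34.0732
°P = 259 − 259/1.071 = 17.1699
cells = 1.16·34.0732·17.1699

678.6409 billion cells


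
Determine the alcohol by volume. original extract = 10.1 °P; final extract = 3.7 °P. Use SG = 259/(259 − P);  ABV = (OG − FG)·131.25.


OG = 259/(259 − 10.1) = 1.0406
FG = 259/(259 − 3.7) = 1.0145
ABV = (1.0406 − 1.0145)·131.25

3.4238 % ABV


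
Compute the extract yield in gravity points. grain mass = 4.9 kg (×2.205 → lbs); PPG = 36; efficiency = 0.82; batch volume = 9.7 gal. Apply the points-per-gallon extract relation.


points = lbs × PPG × eff / vol
lbs = 4.9 × 2.205 = 10.8045
points = 10.8045 × 36 × 0.82 / 9.7

32.8813 points


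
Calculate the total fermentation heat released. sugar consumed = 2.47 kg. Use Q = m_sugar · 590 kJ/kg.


Q = 2.47 · 590

1457.3000 kJ


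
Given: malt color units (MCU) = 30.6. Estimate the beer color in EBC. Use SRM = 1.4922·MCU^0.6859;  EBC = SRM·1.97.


SRM = 1.4922·30.6^0.6859 = 15.5913
EBC = 15.5913·1.97

30.7149 EBC


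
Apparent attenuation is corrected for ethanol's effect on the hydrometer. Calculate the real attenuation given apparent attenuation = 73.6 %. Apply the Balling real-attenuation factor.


RA = AA · 0.8192
RA = 73.6 · 0.8192

60.2931 %


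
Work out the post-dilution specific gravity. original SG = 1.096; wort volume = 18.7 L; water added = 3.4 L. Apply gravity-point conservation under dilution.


SG_new = 1 + (SG_old − 1)·V_old/(V_old + V_water)
pts = (1.096 − 1)·1000·18.7/(18.7 + 3.4) = 81.2308
SG_new = 1 + 81.2308/1000

1.0812


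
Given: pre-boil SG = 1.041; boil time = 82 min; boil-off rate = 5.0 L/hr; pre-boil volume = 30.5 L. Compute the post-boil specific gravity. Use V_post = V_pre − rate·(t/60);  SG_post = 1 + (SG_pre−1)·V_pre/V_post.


V_post = 30.5 − 5.0·(82/60) = 23.6667
SG_post = 1 + (1.041 − 1)·30.5/23.6667

1.0528


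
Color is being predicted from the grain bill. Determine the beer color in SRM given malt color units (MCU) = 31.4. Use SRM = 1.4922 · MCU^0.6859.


SRM = 1.4922 · 31.4^0.6859

15.8698 SRM


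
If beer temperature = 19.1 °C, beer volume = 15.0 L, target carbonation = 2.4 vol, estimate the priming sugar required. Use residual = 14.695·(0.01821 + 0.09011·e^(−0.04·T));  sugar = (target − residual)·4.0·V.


residual = 14.695·(0.01821 + 0.09011·e^(−0.04·19.1)) = 0.8844
sugar = (2.4 − 0.8844)·4.0·15.0

90.9365 g


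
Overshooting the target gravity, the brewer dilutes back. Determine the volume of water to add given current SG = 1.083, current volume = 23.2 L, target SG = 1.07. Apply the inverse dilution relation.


V_water = V·((SG_curr − 1)/(SG_target − 1) − 1)
V_water = 23.2·((1.083 − 1)/(1.07 − 1) − 1)

4.3086 L


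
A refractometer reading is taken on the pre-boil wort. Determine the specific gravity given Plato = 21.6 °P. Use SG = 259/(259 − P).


SG = 259/(259 − 21.6)

1.0910


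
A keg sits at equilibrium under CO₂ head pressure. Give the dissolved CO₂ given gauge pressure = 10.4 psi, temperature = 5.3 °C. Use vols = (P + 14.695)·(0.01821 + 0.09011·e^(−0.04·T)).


vols = (10.4 + 14.695)·(0.01821 + 0.09011·e^(−0.04·5.3))

2.2863 volumes


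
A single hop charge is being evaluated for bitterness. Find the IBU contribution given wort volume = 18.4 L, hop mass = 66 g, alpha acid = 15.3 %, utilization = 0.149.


IBU = (α/100)·mass·U·1000 / V
IBU = (15.3/100)·66·0.149·1000 / 18.4

81.7718 IBU


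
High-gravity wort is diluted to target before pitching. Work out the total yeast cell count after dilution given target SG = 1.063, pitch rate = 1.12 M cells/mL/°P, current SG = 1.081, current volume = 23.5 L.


V_w = V·((SG_c−1)/(SG_t−1)−1);  °P = 259 − 259/SG_t;  cells = rate·(V+V_w)·°P
V_w = 23.5·((1.081−1)/(1.063−1)−1) = 6.7143
V_final = 23.5 + 6.7143 = 30.2143
°P = 259 − 259/1.063 = 15.3500
cells = 1.12·30.2143·15.3500

519.4424 billion cells


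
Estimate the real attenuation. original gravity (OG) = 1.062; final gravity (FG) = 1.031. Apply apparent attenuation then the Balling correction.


AA = (OG−FG)/(OG−1)·100;  RA = AA·0.8192
AA = (1.062 − 1.031)/(1.062 − 1)·100 = 50.0000
RA = 50.0000·0.8192

40.9600 %


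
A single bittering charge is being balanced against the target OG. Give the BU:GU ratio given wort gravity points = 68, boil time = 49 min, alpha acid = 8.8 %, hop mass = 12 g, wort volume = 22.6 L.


U = 1.65·0.000125^(GP/1000)·(1−e^(−0.04t))/4.15;  IBU = (α/100)·m·U·1000/V;  BU:GU = IBU/GP
U = 1.65·0.000125^(68/1000)·(1−e^(−0.04·49))/4.15 = 0.1854
IBU = (8.8/100)·12·0.1854·1000/22.6 = 8.6626
BU:GU = 8.6626/68

0.1274


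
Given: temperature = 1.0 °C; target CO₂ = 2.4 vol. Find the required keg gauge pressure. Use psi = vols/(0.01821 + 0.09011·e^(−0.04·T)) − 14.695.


psi = 2.4/(0.01821 + 0.09011·e^(−0.04·1.0)) − 14.695

8.2087 psi


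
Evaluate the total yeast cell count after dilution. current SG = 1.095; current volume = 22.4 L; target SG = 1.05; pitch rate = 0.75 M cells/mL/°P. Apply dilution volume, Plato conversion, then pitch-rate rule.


V_w = V·((SG_c−1)/(SG_t−1)−1);  °P = 259 − 259/SG_t;  cells = rate·(V+V_w)·°P
V_w = 22.4·((1.095−1)/(1.05−1)−1) = 20.1600
V_final = 22.4 + 20.1600 = 42.5600
°P = 259 − 259/1.05 = 12.3333
cells = 0.75·42.5600·12.3333

393.6800 billion cells


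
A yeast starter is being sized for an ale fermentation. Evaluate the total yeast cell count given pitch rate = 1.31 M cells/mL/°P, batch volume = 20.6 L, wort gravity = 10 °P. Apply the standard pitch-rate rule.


cells (billions) = rate · V_L · °P
cells = 1.31 · 20.6 · 10

269.8600 billion cells


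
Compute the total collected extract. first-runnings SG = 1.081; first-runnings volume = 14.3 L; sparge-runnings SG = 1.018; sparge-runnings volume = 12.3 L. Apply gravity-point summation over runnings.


total = Σ (SG_i − 1)·1000·V_i
first = (1.081 − 1)·1000·14.3 = 1158.3000
sparge = (1.018 − 1)·1000·12.3 = 221.4000
total = 1158.3000 + 221.4000

1379.7000 gravity·L


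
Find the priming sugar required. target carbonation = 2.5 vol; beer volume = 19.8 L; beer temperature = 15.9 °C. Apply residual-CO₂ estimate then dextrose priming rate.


residual = 14.695·(0.01821 + 0.09011·e^(−0.04·T));  sugar = (target − residual)·4.0·V
residual = 14.695·(0.01821 + 0.09011·e^(−0.04·15.9)) = 0.9686
sugar = (2.5 − 0.9686)·4.0·19.8

121.2855 g


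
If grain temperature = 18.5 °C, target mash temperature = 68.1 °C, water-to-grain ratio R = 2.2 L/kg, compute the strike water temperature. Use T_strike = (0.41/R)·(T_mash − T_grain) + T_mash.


T_strike = (0.41/2.2)·(68.1 − 18.5) + 68.1

77.3436 °C


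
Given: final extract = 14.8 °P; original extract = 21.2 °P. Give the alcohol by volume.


SG = 259/(259 − P);  ABV = (OG − FG)·131.25
OG = 259/(259 − 21.2) = 1.0892
FG = 259/(259 − 14.8) = 1.0606
ABV = (1.0892 − 1.0606)·131.25

3.7465 % ABV


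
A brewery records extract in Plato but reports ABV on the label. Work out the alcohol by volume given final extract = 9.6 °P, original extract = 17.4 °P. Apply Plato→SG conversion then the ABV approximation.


SG = 259/(259 − P);  ABV = (OG − FG)·131.25
OG = 259/(259 − 17.4) = 1.0720
FG = 259/(259 − 9.6) = 1.0385
ABV = (1.0720 − 1.0385)·131.25

4.4005 % ABV


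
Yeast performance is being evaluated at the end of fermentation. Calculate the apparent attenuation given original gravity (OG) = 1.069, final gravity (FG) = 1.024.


AA = (OG − FG)/(OG − 1) · 100
AA = (1.069 − 1.024)/(1.069 − 1) · 100

65.2174 %


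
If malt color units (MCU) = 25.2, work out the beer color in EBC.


SRM = 1.4922·MCU^0.6859;  EBC = SRM·1.97
SRM = 1.4922·25.2^0.6859 = 13.6473
EBC = 13.6473·1.97

26.8852 EBC


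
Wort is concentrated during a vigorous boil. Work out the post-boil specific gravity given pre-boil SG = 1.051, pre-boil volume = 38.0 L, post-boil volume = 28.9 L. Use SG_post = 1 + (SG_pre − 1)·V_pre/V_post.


pts_pre = (1.051 − 1)·1000 = 51.0000
pts_post = 51.0000·38.0/28.9 = 67.0588
SG_post = 1 + 67.0588/1000

1.0671


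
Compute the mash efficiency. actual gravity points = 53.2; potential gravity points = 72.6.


efficiency = actual / potential × 100
efficiency = 53.2 / 72.6 × 100

73.2782 %


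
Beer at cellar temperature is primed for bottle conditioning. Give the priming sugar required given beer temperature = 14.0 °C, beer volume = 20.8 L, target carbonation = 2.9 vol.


residual = 14.695·(0.01821 + 0.09011·e^(−0.04·T));  sugar = (target − residual)·4.0·V
residual = 14.695·(0.01821 + 0.09011·e^(−0.04·14.0)) = 1.0240
sugar = (2.9 − 1.0240)·4.0·20.8

156.0855 g


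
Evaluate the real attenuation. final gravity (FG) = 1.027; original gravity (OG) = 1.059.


AA = (OG−FG)/(OG−1)·100;  RA = AA·0.8192
AA = (1.059 − 1.027)/(1.059 − 1)·100 = 54.2373
RA = 54.2373·0.8192

44.4312 %


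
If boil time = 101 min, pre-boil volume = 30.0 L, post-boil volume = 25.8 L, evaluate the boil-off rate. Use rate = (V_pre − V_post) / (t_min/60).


rate = (30.0 − 25.8) / (101/60)

2.4950 L/hr


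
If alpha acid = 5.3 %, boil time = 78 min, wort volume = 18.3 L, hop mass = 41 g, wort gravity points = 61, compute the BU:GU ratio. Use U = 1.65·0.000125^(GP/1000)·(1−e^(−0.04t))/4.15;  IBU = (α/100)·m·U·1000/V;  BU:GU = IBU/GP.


U = 1.65·0.000125^(61/1000)·(1−e^(−0.04·78))/4.15 = 0.2197
IBU = (5.3/100)·41·0.2197·1000/18.3 = 26.0821
BU:GU = 26.0821/61

0.4276


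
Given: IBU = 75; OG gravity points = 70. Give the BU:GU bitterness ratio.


BU:GU = IBU / OG_points
BU:GU = 75 / 70

1.0714


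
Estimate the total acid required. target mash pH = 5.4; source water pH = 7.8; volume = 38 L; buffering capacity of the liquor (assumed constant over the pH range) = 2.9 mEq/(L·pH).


acid = buffering capacity · (pH_source − pH_target) · V
acid = 2.9 · (7.8 − 5.4) · 38

264.4800 mEq


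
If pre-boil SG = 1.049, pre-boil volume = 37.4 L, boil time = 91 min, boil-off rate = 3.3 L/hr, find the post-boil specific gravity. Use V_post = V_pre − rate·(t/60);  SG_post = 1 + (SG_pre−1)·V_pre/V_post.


V_post = 37.4 − 3.3·(91/60) = 32.3950
SG_post = 1 + (1.049 − 1)·37.4/32.3950

1.0566


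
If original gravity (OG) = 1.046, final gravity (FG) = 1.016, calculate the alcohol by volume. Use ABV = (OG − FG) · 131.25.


ABV = (1.046 − 1.016) · 131.25

3.9375 % ABV


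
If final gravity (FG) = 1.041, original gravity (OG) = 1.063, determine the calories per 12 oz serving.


ABW = (OG−FG)·131.25·0.79/FG;  °P = 259 − 259/SG (for OG→OE and FG→AE);  RE = 0.1808·OE + 0.8192·AE;  Cal = (6.9·ABW + 4·(RE−0.1))·FG·3.55
ABW = (1.063 − 1.041)·131.25·0.79/1.041 = 2.1913
OE = 259 − 259/1.063 = 15.3500 °P
AE = 259 − 259/1.041 = 10.2008 °P
RE = 0.1808·15.3500 + 0.8192·10.2008 = 11.1317 °P
Cal = (6.9·2.1913 + 4·(11.1317−0.1))·1.041·3.55

218.9496 kcal
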